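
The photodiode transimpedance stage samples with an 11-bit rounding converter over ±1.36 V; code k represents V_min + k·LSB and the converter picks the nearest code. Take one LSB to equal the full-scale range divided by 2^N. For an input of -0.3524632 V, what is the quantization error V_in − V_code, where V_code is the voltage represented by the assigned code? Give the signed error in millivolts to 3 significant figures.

Full-scale range = 1.36 V − (-1.36 V) = 2.72 V. LSB = 2.72 V / 2^11 ≈ 1.328 mV.
(-0.3524632 − (-1.36)) / LSB = 1.0075368 × 2048/2.72 = 758.6159. Nearest integer: k = 759.
V_code = -1.36 + (759/2048) × 2.72 = -0.3519531250 V.
Error = V_in − V_code = -0.3524632 − (-0.3519531250) = −0.510 mV.

−0.510 mV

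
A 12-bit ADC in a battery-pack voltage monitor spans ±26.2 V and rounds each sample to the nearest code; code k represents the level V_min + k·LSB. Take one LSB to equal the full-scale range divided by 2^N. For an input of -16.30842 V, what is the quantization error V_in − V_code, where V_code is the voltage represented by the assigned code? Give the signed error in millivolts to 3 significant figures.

Range = 26.2 − (-26.2) = 52.4 V. LSB = 52.4 V / 2^12 ≈ 12.79 mV.
Position in LSBs: (-16.30842 − (-26.2)) × 4096/52.4 = 773.2044; rounding gives k = 773.
V_code = -26.2 + (773/4096) × 52.4 = -16.31103516 V.
V_in − V_code = -16.30842 − (-16.31103516) = +2.62 mV.

+2.62 mV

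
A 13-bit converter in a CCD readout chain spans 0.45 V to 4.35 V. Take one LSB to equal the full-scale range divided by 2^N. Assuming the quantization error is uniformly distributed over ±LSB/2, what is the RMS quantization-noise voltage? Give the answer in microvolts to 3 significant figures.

137 µV

The full-scale span is 4.35 − (0.45) = 3.9 V.
LSB = 3.9 V ÷ 2^13 = 3.9/8192 V = 476.07 µV.
σ_q = LSB/√12 = 476.07 µV/3.4641 = 137 µV.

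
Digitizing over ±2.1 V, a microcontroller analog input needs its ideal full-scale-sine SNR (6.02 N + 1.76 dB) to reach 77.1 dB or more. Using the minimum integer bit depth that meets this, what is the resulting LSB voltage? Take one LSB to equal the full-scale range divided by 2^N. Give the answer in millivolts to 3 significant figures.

0.513 mV

Span: 2.1 V − (-2.1 V) = 4.2 V.
6.02 N + 1.76 ≥ 77.1 gives N ≥ 12.515, so the minimum integer is 13.
LSB = 4.2 V ÷ 2^13 = 4.2/8192 V = 0.513 mV.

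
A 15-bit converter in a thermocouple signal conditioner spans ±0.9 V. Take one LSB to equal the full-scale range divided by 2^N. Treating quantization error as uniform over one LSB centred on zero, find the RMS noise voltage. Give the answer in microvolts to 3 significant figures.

The full-scale span is 0.9 − (-0.9) = 1.8 V.
LSB = 1.8 V / 2^15 = 54.932 µV.
RMS of a uniform error over width LSB is LSB/√12 = 15.9 µV.

15.9 µV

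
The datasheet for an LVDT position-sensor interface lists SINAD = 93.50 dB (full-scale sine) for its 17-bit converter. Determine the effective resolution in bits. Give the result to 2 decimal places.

15.24 bits

ENOB = (93.50 − 1.76)/6.02 = 15.2392 bits.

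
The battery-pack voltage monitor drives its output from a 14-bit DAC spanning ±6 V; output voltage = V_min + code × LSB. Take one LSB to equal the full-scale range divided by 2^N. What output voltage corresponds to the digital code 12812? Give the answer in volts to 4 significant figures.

3.384 V

The full-scale span is 6 − (-6) = 12 V. LSB = 12 V / 2^14.
V_out = V_min + code × LSB = -6 V + 12812 × 12 V / 16384
      = -6 + 9.38379 = 3.38379 V.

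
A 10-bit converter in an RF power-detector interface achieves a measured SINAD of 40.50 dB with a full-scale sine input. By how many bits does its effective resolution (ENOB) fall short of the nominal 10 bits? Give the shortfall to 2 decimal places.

N_eff = (40.50 − 1.76)/6.02 = 6.4352 bits.
Lost resolution: 10 − 6.4352 = 3.5648 bits.

3.56 bits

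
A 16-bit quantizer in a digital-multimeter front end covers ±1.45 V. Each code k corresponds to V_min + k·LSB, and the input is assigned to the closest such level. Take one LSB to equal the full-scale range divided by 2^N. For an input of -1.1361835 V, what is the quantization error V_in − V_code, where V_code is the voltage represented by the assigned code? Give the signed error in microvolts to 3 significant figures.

−7.96 µV

The full-scale span is 1.45 − (-1.45) = 2.9 V. LSB = 2.9 V / 2^16 ≈ 44.25 µV.
(V_in − V_min)/LSB = (-1.1361835 − (-1.45)) × 65536/2.9 = 7091.8200 → nearest code k = 7092.
V_code = V_min + k × range/2^16 = -1.45 + 7092 × 2.9/65536 = -1.1361755371 V.
V_in − V_code = -1.1361835 − (-1.1361755371) = −7.96 µV.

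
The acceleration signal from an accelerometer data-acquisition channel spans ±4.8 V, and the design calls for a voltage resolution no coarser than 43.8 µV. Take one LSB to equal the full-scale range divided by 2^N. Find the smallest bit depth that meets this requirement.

18 bits

Full-scale range = 4.8 V − (-4.8 V) = 9.6 V.
Required number of levels: 9.6/43.8 µV = 219180; smallest N with 2^N ≥ that is 18.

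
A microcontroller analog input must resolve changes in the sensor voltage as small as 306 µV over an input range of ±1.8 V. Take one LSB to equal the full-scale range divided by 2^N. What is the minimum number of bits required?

14 bits

Span: 1.8 V − (-1.8 V) = 3.6 V.
Need 2^N ≥ 3.6 V / 306 µV = 11760 → N_min = 14.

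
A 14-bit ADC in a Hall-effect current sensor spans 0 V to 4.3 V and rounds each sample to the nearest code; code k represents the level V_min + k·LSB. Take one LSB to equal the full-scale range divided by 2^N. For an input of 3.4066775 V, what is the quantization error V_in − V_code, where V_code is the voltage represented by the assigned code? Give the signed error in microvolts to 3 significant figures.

+61.3 µV

Range is 4.3 V. LSB = 4.3 V / 2^14 ≈ 262.5 µV.
(V_in − V_min)/LSB = (3.4066775 − (0)) × 16384/4.3 = 12980.2335 → nearest code k = 12980.
V_code = 0 + (12980/16384) × 4.3 = 3.4066162109 V.
Error = V_in − V_code = 3.4066775 − (3.4066162109) = +61.3 µV.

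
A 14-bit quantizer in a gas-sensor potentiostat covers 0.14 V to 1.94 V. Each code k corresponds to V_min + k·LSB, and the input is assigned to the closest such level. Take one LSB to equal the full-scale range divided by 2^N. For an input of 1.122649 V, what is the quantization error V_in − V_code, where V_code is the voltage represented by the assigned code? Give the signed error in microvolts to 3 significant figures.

The full-scale span is 1.94 − (0.14) = 1.8 V. LSB = 1.8 V / 2^14 ≈ 109.9 µV.
(1.122649 − (0.14)) / LSB = 0.982649 × 16384/1.8 = 8944.2896. Nearest integer: k = 8944.
V_code = 0.14 + (8944/16384) × 1.8 = 1.1226171875 V.
Error = V_in − V_code = 1.122649 − (1.1226171875) = +31.8 µV.

+31.8 µV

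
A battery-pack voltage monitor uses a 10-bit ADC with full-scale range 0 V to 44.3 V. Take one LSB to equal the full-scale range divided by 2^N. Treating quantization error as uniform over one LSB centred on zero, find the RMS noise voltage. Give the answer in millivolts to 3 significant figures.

12.5 mV

Range is 44.3 V.
LSB = 44.3 V / 2^10 = 43.262 mV.
For a uniform distribution on [−LSB/2, +LSB/2], V_rms = LSB/√12 = 43.262 mV/3.4641 = 12.5 mV.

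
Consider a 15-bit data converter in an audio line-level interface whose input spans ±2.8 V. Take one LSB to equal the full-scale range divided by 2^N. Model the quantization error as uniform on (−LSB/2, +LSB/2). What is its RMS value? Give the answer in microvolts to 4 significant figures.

The full-scale span is 2.8 − (-2.8) = 5.6 V.
One LSB is 5.6 V / 32768 = 170.898 µV.
σ_q = LSB/√12 = 170.898 µV/3.4641 = 49.33 µV.

49.33 µV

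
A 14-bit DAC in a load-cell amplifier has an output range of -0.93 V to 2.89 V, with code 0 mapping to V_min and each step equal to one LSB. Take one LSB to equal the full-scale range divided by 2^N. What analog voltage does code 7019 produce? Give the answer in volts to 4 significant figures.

0.7065 V

The full-scale span is 2.89 − (-0.93) = 3.82 V. LSB = 3.82 V / 2^14.
V_out = V_min + code × LSB = -0.93 V + 7019 × 3.82 V / 16384
      = -0.93 + 1.63651 = 0.706510 V.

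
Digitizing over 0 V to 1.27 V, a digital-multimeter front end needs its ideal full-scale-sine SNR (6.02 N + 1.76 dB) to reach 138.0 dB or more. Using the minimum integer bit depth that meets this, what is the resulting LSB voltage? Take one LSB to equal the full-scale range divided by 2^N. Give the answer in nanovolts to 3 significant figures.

Span = 1.27 V.
Required N = ⌈(138.0 − 1.76)/6.02⌉ = ⌈22.631⌉ = 23.
One LSB is 1.27 V / 8388608 = 151 nV.

151 nV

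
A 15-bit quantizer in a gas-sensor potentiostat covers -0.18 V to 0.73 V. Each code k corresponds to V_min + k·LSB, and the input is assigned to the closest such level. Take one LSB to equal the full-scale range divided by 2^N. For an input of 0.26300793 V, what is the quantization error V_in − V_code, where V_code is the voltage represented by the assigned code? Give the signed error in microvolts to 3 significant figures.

+5.00 µV

Range = 0.73 − (-0.18) = 0.91 V. LSB = 0.91 V / 2^15 ≈ 27.77 µV.
(V_in − V_min)/LSB = (0.26300793 − (-0.18)) × 32768/0.91 = 15952.1801 → nearest code k = 15952.
V_code = -0.18 + (15952/32768) × 0.91 = 0.26300292969 V.
V_in − V_code = 0.26300793 − (0.26300292969) = +5.00 µV.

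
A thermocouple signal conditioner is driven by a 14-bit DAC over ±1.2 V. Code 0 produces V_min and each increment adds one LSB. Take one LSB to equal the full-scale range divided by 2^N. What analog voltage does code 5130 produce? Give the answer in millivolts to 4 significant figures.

-448.5 mV

Full-scale range = 1.2 V − (-1.2 V) = 2.4 V. LSB = 2.4 V / 2^14.
Output = V_min + (5130/16384) × range = -1.2 + 0.313110 × 2.4 V
      = -1.2 + 0.751465 = -0.448535 V.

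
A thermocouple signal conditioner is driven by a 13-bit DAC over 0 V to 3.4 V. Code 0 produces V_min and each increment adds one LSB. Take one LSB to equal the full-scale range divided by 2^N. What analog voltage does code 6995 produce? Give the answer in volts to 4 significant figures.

Span = 3.4 V. LSB = 3.4 V / 2^13.
V_out = V_min + code × LSB = 0 V + 6995 × 3.4 V / 8192
      = 0 V + 2.90320 V = 2.90320 V.

2.903 V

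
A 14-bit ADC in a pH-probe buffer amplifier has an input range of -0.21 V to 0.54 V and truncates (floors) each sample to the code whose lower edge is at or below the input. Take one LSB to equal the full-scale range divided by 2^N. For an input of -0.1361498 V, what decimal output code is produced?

The full-scale span is 0.54 − (-0.21) = 0.75 V. LSB = 0.75 V / 2^14 ≈ 45.78 µV.
(V_in − V_min) × 2^14/range = (-0.1361498 − (-0.21)) × 16384/0.75 = 1613.282.
Floor → code = 1613.

1613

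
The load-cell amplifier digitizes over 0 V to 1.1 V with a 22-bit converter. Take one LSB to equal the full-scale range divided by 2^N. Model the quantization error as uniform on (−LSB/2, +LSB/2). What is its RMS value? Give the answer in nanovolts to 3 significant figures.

V_FS = 1.1 V.
Step size = 1.1/4194304 V = 262.26 nV.
σ_q = LSB/√12 = 262.26 nV/3.4641 = 75.7 nV.

75.7 nV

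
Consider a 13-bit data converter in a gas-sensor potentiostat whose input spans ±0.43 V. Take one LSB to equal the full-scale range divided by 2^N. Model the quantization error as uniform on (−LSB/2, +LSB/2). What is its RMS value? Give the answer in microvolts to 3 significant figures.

Span: 0.43 V − (-0.43 V) = 0.86 V.
One LSB is 0.86 V / 8192 = 104.98 µV.
RMS of a uniform error over width LSB is LSB/√12 = 30.3 µV.

30.3 µV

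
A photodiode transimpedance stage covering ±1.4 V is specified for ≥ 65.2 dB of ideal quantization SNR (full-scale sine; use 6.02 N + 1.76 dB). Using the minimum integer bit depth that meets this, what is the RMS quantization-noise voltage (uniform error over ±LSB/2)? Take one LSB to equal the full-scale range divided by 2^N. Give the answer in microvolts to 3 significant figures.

395 µV

Full-scale range = 1.4 V − (-1.4 V) = 2.8 V.
N ≥ (65.2 − 1.76)/6.02 = 10.538 → N_min = 11.
LSB = 2.8 V / 2^11 = 1.3672 mV.
V_rms = LSB/√12 = 395 µV.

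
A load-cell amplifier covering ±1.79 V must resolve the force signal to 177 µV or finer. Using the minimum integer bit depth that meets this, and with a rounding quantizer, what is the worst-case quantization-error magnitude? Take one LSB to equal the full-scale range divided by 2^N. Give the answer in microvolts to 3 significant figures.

Range = 1.79 − (-1.79) = 3.58 V.
Need 2^N ≥ 3.58 V / 177 µV = 20230 → N_min = 15.
LSB = 3.58 V ÷ 2^15 = 3.58/32768 V = 109.25 µV.
Max error for round-to-nearest is LSB/2 = 54.6 µV.

54.6 µV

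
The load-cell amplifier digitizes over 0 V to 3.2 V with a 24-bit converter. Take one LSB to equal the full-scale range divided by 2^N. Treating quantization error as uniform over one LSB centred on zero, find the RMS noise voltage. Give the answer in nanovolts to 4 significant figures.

55.06 nV

Range is 3.2 V.
LSB = 3.2 V ÷ 2^24 = 3.2/16777216 V = 190.735 nV.
V_rms = LSB/√12 = 190.735 nV / √12 = 55.06 nV.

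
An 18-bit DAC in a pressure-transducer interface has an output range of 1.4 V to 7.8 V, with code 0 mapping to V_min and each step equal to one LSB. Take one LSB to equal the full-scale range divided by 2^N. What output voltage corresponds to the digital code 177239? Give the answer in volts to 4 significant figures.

5.727 V

Span: 7.8 V − (1.4 V) = 6.4 V. LSB = 6.4 V / 2^18.
Output = V_min + (177239/262144) × range = 1.4 + 0.676113 × 6.4 V
      = 1.4 V + 4.32712 V = 5.72712 V.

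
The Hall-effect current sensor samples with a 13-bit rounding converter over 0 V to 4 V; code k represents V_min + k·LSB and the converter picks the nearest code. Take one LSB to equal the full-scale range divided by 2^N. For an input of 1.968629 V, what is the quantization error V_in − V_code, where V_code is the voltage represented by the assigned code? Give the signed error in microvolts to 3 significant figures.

−121 µV

V_FS = 4 V. LSB = 4 V / 2^13 ≈ 488.3 µV.
(V_in − V_min)/LSB = (1.968629 − (0)) × 8192/4 = 4031.7522 → nearest code k = 4032.
V_code = 0 + (4032/8192) × 4 = 1.968750000 V.
V_in − V_code = 1.968629 − (1.968750000) = −121 µV.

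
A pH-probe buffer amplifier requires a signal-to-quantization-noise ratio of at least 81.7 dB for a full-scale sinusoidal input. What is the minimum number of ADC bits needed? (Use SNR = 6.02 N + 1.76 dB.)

14 bits

Solving 6.02 N ≥ 81.7 − 1.76: N ≥ 13.279. Round up → N = 14.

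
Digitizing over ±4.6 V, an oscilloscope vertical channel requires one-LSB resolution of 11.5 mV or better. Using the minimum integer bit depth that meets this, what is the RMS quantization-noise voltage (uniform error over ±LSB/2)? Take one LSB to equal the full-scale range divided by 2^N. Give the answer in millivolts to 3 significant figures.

Span: 4.6 V − (-4.6 V) = 9.2 V.
9.2 V / 11.5 mV = 800.0. Since 2^9 = 512 and 2^10 = 1024, N = 10.
Step size = 9.2/1024 V = 8.9844 mV.
RMS noise = LSB/√12 = 2.59 mV.

2.59 mV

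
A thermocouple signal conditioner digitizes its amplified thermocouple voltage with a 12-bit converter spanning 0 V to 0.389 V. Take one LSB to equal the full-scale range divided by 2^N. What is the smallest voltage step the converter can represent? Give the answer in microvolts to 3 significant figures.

V_FS = 0.389 V.
There are 2^12 = 4096 steps.
Step size = 0.389/4096 V = 95.0 µV.

95.0 µV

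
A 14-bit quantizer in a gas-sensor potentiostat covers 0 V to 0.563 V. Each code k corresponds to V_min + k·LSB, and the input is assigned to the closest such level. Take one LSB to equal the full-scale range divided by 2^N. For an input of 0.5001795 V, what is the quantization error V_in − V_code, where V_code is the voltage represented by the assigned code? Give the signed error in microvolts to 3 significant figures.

−5.31 µV

Full-scale range = 0.563 V. LSB = 0.563 V / 2^14 ≈ 34.36 µV.
(0.5001795 − (0)) / LSB = 0.5001795 × 16384/0.563 = 14555.8453. Nearest integer: k = 14556.
Reconstructed level: 0 + 14556 × 0.563/16384 V = 0.50018481445 V.
e = 0.5001795 − (0.50018481445) = −5.31 µV.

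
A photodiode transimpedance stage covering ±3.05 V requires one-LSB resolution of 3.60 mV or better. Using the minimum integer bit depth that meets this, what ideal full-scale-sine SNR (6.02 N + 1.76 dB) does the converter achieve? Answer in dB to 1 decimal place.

Full-scale range = 3.05 V − (-3.05 V) = 6.1 V.
6.1 V / 3.60 mV = 1694. Since 2^10 = 1024 and 2^11 = 2048, N = 11.
SNR = 6.02 × 11 + 1.76 = 67.98 dB.

68.0 dB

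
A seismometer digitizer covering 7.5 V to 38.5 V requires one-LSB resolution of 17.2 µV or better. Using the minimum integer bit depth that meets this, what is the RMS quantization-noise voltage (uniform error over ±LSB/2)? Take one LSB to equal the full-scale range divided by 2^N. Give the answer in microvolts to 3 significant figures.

4.27 µV

Range = 38.5 − (7.5) = 31 V.
Levels needed ≥ 31/17.2 µV = 1.802e6. 2^21 = 2097152 suffices, so N_min = 21.
LSB = 31 V ÷ 2^21 = 31/2097152 V = 14.782 µV.
RMS noise = LSB/√12 = 4.27 µV.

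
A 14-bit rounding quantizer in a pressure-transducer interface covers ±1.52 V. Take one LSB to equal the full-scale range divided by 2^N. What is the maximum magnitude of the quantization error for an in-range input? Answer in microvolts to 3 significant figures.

Span: 1.52 V − (-1.52 V) = 3.04 V.
One LSB is 3.04 V / 16384 = 185.55 µV.
A rounding quantizer has |error| ≤ LSB/2 = 92.8 µV.

92.8 µV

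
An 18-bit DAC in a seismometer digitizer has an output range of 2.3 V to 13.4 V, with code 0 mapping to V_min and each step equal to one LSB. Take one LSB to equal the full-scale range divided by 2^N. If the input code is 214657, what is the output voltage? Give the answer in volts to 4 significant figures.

11.39 V

The full-scale span is 13.4 − (2.3) = 11.1 V. LSB = 11.1 V / 2^18.
V_out = 2.3 + 214657 × (11.1/262144) V
      = 2.3 + 9.08925 = 11.3893 V.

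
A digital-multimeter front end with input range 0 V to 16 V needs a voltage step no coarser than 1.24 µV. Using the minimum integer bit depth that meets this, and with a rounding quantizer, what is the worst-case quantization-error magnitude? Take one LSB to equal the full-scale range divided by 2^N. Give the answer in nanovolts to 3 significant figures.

Range is 16 V.
Levels needed ≥ 16/1.24 µV = 1.290e7. 2^24 = 16777216 suffices, so N_min = 24.
LSB = 16 V / 2^24 = 0.95367 µV.
|e|_max = LSB/2 = 477 nV.

477 nV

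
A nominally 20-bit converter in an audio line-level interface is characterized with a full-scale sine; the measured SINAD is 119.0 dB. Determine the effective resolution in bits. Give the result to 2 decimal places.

ENOB = (119.0 − 1.76)/6.02 = 19.4751 bits.

19.48 bits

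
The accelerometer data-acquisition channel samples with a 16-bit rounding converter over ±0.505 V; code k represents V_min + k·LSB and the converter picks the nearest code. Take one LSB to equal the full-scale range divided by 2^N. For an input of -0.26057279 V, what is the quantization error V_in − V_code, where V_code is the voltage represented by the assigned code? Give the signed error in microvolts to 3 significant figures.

+2.77 µV

Full-scale range = 0.505 V − (-0.505 V) = 1.01 V. LSB = 1.01 V / 2^16 ≈ 15.41 µV.
(-0.26057279 − (-0.505)) / LSB = 0.24442721 × 65536/1.01 = 15860.1798. Nearest integer: k = 15860.
V_code = V_min + k × range/2^16 = -0.505 + 15860 × 1.01/65536 = -0.26057556152 V.
V_in − V_code = -0.26057279 − (-0.26057556152) = +2.77 µV.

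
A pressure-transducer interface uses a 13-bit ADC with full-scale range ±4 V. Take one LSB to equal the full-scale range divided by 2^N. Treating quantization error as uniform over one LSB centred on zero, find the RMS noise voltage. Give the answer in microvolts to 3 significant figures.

282 µV

Range = 4 − (-4) = 8 V.
One LSB is 8 V / 8192 = 0.97656 mV.
For a uniform distribution on [−LSB/2, +LSB/2], V_rms = LSB/√12 = 0.97656 mV/3.4641 = 282 µV.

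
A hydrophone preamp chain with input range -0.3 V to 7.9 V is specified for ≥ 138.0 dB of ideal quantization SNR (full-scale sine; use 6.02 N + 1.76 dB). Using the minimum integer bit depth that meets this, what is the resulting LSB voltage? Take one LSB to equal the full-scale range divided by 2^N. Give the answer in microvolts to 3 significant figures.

Span: 7.9 V − (-0.3 V) = 8.2 V.
Required N = ⌈(138.0 − 1.76)/6.02⌉ = ⌈22.631⌉ = 23.
LSB = 8.2 V / 2^23 = 0.978 µV.

0.978 µV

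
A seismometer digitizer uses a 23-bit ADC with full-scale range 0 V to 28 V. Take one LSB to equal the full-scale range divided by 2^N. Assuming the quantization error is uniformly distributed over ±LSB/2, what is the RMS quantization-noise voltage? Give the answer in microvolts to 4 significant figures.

0.9636 µV

V_FS = 28 V.
Step size = 28/8388608 V = 3.33786 µV.
RMS of a uniform error over width LSB is LSB/√12 = 0.9636 µV.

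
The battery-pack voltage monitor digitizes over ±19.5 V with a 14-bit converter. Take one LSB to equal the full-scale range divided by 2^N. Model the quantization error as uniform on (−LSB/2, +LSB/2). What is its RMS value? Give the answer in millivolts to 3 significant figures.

Span: 19.5 V − (-19.5 V) = 39 V.
Step size = 39/16384 V = 2.3804 mV.
σ_q = LSB/√12 = 2.3804 mV/3.4641 = 0.687 mV.

0.687 mV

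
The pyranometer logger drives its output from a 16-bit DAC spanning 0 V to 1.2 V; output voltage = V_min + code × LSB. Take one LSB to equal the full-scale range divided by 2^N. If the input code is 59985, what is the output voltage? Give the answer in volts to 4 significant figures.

V_FS = 1.2 V. LSB = 1.2 V / 2^16.
V_out = 0 + 59985 × (1.2/65536) V
      = 0 + 1.09836 = 1.09836 V.

1.098 V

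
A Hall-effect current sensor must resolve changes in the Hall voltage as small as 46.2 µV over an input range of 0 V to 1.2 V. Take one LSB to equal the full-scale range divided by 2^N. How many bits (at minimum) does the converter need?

V_FS = 1.2 V.
Required number of levels: 1.2/46.2 µV = 25974; smallest N with 2^N ≥ that is 15.

15 bits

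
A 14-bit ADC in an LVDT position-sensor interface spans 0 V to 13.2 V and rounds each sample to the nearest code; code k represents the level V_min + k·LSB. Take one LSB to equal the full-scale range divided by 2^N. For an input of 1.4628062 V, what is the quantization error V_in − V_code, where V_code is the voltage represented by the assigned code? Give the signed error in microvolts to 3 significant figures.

Range is 13.2 V. LSB = 13.2 V / 2^14 ≈ 0.8057 mV.
Position in LSBs: (1.4628062 − (0)) × 16384/13.2 = 1815.6528; rounding gives k = 1816.
V_code = 0 + (1816/16384) × 13.2 = 1.4630859375 V.
Error = V_in − V_code = 1.4628062 − (1.4630859375) = −280 µV.

−280 µV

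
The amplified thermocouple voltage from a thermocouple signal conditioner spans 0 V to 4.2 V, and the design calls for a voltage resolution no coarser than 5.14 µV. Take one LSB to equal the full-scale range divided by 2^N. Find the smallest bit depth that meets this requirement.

20 bits

Span = 4.2 V.
Need 2^N ≥ 4.2 V / 5.14 µV = 817100 → N_min = 20.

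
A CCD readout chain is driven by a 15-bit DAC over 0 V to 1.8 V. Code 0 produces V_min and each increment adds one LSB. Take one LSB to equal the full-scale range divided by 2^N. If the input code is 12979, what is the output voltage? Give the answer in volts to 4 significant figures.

0.7130 V

V_FS = 1.8 V. LSB = 1.8 V / 2^15.
V_out = V_min + code × LSB = 0 V + 12979 × 1.8 V / 32768
      = 0 V + 0.712958 V = 0.712958 V.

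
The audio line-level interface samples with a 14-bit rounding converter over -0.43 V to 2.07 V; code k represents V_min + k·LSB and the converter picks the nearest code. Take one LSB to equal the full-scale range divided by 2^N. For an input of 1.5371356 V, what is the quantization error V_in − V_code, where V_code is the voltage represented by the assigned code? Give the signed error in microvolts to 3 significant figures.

Full-scale range = 2.07 V − (-0.43 V) = 2.5 V. LSB = 2.5 V / 2^14 ≈ 152.6 µV.
(1.5371356 − (-0.43)) / LSB = 1.9671356 × 16384/2.5 = 12891.8199. Nearest integer: k = 12892.
V_code = V_min + k × range/2^14 = -0.43 + 12892 × 2.5/16384 = 1.5371630859 V.
e = 1.5371356 − (1.5371630859) = −27.5 µV.

−27.5 µV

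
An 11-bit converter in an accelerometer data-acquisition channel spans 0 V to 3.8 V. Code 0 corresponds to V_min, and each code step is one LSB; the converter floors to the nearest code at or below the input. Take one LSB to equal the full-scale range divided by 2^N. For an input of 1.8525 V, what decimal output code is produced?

Range is 3.8 V. LSB = 3.8 V / 2^11 ≈ 1.855 mV.
V_in − V_min = 1.8525 − (0) = 1.8525 V.
Divide by LSB: 1.8525 × 2048/3.8 = 998.4000.
Truncating gives code 998.

998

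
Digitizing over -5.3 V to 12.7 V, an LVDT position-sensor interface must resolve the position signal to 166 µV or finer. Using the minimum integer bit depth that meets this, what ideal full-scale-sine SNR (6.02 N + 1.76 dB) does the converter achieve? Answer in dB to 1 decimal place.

104.1 dB

Full-scale range = 12.7 V − (-5.3 V) = 18 V.
18 V / 166 µV = 108400. Since 2^16 = 65536 and 2^17 = 131072, N = 17.
6.02(17) + 1.76 = 104.10 dB.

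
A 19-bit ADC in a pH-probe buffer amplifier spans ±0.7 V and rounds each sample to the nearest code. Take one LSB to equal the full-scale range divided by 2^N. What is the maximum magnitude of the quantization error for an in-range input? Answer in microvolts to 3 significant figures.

1.34 µV

The full-scale span is 0.7 − (-0.7) = 1.4 V.
Step size = 1.4/524288 V = 2.6703 µV.
A rounding quantizer has |error| ≤ LSB/2 = 1.34 µV.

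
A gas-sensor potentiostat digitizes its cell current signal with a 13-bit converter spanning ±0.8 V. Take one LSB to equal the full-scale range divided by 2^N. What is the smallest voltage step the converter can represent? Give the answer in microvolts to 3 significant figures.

195 µV

Span: 0.8 V − (-0.8 V) = 1.6 V.
There are 2^13 = 8192 steps.
LSB = 1.6 V / 2^13 = 195 µV.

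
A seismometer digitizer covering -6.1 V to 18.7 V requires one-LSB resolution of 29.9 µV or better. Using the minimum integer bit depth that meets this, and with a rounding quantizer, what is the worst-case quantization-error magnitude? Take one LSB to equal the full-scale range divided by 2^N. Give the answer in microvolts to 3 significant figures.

11.8 µV

The full-scale span is 18.7 − (-6.1) = 24.8 V.
Required number of levels: 24.8/29.9 µV = 829430; smallest N with 2^N ≥ that is 20.
LSB = 24.8 V / 2^20 = 23.651 µV.
|e|_max = LSB/2 = 11.8 µV.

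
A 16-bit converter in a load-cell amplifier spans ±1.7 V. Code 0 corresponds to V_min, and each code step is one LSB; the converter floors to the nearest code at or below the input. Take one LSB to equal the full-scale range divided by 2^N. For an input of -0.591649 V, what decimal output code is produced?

Range = 1.7 − (-1.7) = 3.4 V. LSB = 3.4 V / 2^16 ≈ 51.88 µV.
(V_in − V_min) × 2^16/range = (-0.591649 − (-1.7)) × 65536/3.4 = 21363.792.
Floor → code = 21363.

21363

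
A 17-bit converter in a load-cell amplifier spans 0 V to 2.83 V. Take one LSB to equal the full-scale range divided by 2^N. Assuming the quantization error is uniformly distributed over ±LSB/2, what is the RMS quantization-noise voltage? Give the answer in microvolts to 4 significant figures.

6.233 µV

Range is 2.83 V.
LSB = 2.83 V / 2^17 = 21.5912 µV.
V_rms = LSB/√12 = 21.5912 µV / √12 = 6.233 µV.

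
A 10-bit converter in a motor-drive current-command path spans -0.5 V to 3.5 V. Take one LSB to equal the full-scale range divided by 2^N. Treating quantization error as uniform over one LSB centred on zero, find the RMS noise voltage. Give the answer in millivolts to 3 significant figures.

Full-scale range = 3.5 V − (-0.5 V) = 4 V.
Step size = 4/1024 V = 3.9063 mV.
V_rms = LSB/√12 = 3.9063 mV / √12 = 1.13 mV.

1.13 mV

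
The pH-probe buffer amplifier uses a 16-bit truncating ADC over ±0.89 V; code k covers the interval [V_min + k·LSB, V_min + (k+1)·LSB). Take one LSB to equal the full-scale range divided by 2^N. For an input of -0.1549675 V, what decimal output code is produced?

27062

Span: 0.89 V − (-0.89 V) = 1.78 V. LSB = 1.78 V / 2^16 ≈ 27.16 µV.
V_in − V_min = -0.1549675 − (-0.89) = 0.7350325 V.
Divide by LSB: 0.7350325 × 65536/1.78 = 27062.4101.
Truncating gives code 27062.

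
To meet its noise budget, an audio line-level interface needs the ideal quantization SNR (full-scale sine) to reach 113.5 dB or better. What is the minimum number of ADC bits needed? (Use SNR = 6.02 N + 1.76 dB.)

19 bits

N ≥ (113.5 − 1.76)/6.02 = 18.561 → N_min = 19.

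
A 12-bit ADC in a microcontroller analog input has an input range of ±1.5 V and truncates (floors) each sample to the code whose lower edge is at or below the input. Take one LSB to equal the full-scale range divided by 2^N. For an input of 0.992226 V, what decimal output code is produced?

Full-scale range = 1.5 V − (-1.5 V) = 3 V. LSB = 3 V / 2^12 ≈ 0.7324 mV.
V_in − V_min = 0.992226 − (-1.5) = 2.492226 V.
Divide by LSB: 2.492226 × 4096/3 = 3402.7192.
Truncating gives code 3402.

3402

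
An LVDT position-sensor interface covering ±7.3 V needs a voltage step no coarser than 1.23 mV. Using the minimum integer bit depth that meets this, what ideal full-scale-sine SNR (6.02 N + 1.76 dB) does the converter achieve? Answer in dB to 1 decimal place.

The full-scale span is 7.3 − (-7.3) = 14.6 V.
Levels needed ≥ 14.6/1.23 mV = 11870. 2^14 = 16384 suffices, so N_min = 14.
SNR = 6.02 × 14 + 1.76 = 86.04 dB.

86.0 dB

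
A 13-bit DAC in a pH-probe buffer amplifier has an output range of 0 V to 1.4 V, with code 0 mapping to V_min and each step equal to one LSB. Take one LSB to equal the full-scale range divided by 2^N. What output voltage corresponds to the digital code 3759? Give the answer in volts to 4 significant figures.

Span = 1.4 V. LSB = 1.4 V / 2^13.
V_out = 0 + 3759 × (1.4/8192) V
      = 0 + 0.642407 = 0.642407 V.

0.6424 V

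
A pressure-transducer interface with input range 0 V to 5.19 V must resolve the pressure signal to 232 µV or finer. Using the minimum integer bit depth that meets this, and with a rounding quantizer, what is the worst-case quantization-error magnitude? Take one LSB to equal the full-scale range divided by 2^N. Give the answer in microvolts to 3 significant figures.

79.2 µV

V_FS = 5.19 V.
Need 2^N ≥ 5.19 V / 232 µV = 22370 → N_min = 15.
LSB = 5.19 V / 2^15 = 158.39 µV.
Max error for round-to-nearest is LSB/2 = 79.2 µV.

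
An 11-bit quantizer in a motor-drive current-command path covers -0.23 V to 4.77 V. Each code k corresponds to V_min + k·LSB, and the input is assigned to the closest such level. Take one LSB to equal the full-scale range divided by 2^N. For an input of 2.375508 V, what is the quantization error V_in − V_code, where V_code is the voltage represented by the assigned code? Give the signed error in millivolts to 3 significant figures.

+0.528 mV

Full-scale range = 4.77 V − (-0.23 V) = 5 V. LSB = 5 V / 2^11 ≈ 2.441 mV.
(2.375508 − (-0.23)) / LSB = 2.605508 × 2048/5 = 1067.2161. Nearest integer: k = 1067.
V_code = V_min + k × range/2^11 = -0.23 + 1067 × 5/2048 = 2.374980469 V.
V_in − V_code = 2.375508 − (2.374980469) = +0.528 mV.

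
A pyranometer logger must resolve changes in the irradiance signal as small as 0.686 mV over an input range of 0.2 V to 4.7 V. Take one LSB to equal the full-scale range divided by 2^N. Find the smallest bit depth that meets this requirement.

13 bits

The full-scale span is 4.7 − (0.2) = 4.5 V.
Required number of levels: 4.5/0.686 mV = 6559.8; smallest N with 2^N ≥ that is 13.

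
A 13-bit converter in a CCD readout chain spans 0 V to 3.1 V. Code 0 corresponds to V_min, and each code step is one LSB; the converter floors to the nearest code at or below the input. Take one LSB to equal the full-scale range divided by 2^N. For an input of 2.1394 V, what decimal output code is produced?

Span = 3.1 V. LSB = 3.1 V / 2^13 ≈ 378.4 µV.
code = ⌊(V_in − V_min)/LSB⌋ = ⌊(V_in − V_min) × 2^13 / range⌋
     = ⌊(2.1394 − (0)) × 8192 / 3.1⌋ = ⌊2.1394 × 8192/3.1⌋
     = ⌊5653.537⌋ = 5653.

5653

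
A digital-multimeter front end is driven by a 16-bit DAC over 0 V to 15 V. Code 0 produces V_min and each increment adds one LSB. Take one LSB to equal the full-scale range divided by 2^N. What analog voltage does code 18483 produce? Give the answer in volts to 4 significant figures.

V_FS = 15 V. LSB = 15 V / 2^16.
V_out = V_min + code × LSB = 0 V + 18483 × 15 V / 65536
      = 0 V + 4.23042 V = 4.23042 V.

4.230 V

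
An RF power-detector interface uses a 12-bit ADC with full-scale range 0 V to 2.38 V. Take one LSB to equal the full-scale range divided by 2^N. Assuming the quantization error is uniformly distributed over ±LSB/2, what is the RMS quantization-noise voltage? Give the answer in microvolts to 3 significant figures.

Full-scale range = 2.38 V.
LSB = 2.38 V / 2^12 = 0.58105 mV.
σ_q = LSB/√12 = 0.58105 mV/3.4641 = 168 µV.

168 µV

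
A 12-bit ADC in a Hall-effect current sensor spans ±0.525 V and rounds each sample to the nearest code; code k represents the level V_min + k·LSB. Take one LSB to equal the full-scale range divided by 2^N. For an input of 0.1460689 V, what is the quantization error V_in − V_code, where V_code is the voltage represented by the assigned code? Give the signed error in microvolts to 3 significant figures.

Range = 0.525 − (-0.525) = 1.05 V. LSB = 1.05 V / 2^12 ≈ 256.3 µV.
Position in LSBs: (0.1460689 − (-0.525)) × 4096/1.05 = 2617.8078; rounding gives k = 2618.
V_code = V_min + k × range/2^12 = -0.525 + 2618 × 1.05/4096 = 0.1461181641 V.
Error = V_in − V_code = 0.1460689 − (0.1461181641) = −49.3 µV.

−49.3 µV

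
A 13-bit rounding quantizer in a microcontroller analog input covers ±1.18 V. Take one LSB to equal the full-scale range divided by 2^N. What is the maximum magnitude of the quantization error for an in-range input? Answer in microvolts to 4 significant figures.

144.0 µV

Full-scale range = 1.18 V − (-1.18 V) = 2.36 V.
One LSB is 2.36 V / 8192 = 288.086 µV.
Worst-case error for round-to-nearest is half an LSB: 144.0 µV.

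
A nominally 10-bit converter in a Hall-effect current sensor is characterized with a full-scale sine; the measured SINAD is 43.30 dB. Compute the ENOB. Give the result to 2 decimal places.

6.90 bits

ENOB = (SINAD − 1.76) / 6.02 = (43.30 − 1.76) / 6.02 = 41.54 / 6.02 = 6.9003.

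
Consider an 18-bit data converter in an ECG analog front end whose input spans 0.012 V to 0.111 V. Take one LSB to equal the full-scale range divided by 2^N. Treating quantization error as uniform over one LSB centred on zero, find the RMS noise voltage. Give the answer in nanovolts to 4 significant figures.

109.0 nV

Range = 0.111 − (0.012) = 0.099 V.
One LSB is 0.099 V / 262144 = 377.655 nV.
V_rms = LSB/√12 = 377.655 nV / √12 = 109.0 nV.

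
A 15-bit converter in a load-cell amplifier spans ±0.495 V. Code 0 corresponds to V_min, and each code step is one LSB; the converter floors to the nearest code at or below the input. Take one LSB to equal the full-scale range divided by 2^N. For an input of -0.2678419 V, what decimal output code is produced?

7518

Span: 0.495 V − (-0.495 V) = 0.99 V. LSB = 0.99 V / 2^15 ≈ 30.21 µV.
(V_in − V_min) × 2^15/range = (-0.2678419 − (-0.495)) × 32768/0.99 = 7518.704.
Floor → code = 7518.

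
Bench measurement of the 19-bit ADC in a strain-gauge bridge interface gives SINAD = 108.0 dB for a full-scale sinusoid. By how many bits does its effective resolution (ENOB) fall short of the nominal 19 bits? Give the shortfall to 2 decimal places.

Effective bits = (108.0 − 1.76)/6.02 = 17.6478.
19 − 17.6478 = 1.35 bits below nominal.

1.35 bits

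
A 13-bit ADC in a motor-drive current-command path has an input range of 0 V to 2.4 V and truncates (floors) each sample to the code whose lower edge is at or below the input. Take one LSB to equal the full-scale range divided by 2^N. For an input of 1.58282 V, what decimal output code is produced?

Range is 2.4 V. LSB = 2.4 V / 2^13 ≈ 293.0 µV.
V_in − V_min = 1.58282 − (0) = 1.58282 V.
Divide by LSB: 1.58282 × 8192/2.4 = 5402.6923.
Truncating gives code 5402.

5402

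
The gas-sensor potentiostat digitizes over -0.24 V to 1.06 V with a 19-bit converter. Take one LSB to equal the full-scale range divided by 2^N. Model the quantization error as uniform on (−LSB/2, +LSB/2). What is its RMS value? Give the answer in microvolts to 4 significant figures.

0.7158 µV

Span: 1.06 V − (-0.24 V) = 1.3 V.
Step size = 1.3/524288 V = 2.47955 µV.
σ_q = LSB/√12 = 2.47955 µV/3.4641 = 0.7158 µV.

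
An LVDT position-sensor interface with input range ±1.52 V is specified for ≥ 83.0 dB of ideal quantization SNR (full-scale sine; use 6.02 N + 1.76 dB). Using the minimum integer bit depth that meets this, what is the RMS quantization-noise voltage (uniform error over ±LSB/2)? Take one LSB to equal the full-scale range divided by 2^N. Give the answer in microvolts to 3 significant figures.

53.6 µV

Range = 1.52 − (-1.52) = 3.04 V.
6.02 N + 1.76 ≥ 83.0 gives N ≥ 13.495, so the minimum integer is 14.
LSB = 3.04 V ÷ 2^14 = 3.04/16384 V = 185.55 µV.
V_rms = LSB/√12 = 53.6 µV.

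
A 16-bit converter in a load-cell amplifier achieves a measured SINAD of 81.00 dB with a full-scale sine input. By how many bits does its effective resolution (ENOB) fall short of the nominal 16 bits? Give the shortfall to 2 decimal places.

2.84 bits

Effective bits = (81.00 − 1.76)/6.02 = 13.1628.
16 − 13.1628 = 2.84 bits below nominal.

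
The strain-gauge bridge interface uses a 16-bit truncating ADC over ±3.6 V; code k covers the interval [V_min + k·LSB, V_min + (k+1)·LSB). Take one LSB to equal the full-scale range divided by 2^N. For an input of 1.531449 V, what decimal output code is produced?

46707

Full-scale range = 3.6 V − (-3.6 V) = 7.2 V. LSB = 7.2 V / 2^16 ≈ 109.9 µV.
(V_in − V_min) × 2^16/range = (1.531449 − (-3.6)) × 65536/7.2 = 46707.589.
Floor → code = 46707.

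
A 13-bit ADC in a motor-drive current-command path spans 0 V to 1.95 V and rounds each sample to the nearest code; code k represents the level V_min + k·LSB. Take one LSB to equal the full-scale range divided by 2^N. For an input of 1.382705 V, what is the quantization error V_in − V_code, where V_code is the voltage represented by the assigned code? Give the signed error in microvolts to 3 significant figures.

−52.6 µV

Full-scale range = 1.95 V. LSB = 1.95 V / 2^13 ≈ 238.0 µV.
Position in LSBs: (1.382705 − (0)) × 8192/1.95 = 5808.7792; rounding gives k = 5809.
Reconstructed level: 0 + 5809 × 1.95/8192 V = 1.382757568 V.
e = 1.382705 − (1.382757568) = −52.6 µV.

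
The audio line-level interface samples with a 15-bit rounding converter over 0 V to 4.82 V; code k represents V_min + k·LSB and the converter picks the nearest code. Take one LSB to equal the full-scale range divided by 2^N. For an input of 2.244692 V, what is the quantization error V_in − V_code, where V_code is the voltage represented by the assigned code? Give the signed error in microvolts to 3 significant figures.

Span = 4.82 V. LSB = 4.82 V / 2^15 ≈ 147.1 µV.
(V_in − V_min)/LSB = (2.244692 − (0)) × 32768/4.82 = 15260.1800 → nearest code k = 15260.
V_code = 0 + (15260/32768) × 4.82 = 2.2446655273 V.
V_in − V_code = 2.244692 − (2.2446655273) = +26.5 µV.

+26.5 µV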